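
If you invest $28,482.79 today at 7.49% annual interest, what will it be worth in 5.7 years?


Future value formula: FV = PV × (1 + r)^t
FV = $28,482.79 × (1 + 0.0749)^5.7
FV = $28,482.79 × 1.5093778
FV = $42,991.29

FV = PV × (1 + r)^t = $42,991.29


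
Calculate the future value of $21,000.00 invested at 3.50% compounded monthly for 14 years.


Compound interest formula: A = P(1 + r/n)^(nt)
A = $21,000.00 × (1 + 0.035/12)^(12 × 14)
Growth factor: (1 + 0.035/12)^168 = 1.6311525
A = $21,000.00 × 1.6311525
A = $34,254.20

A = P(1 + r/n)^(nt) = $34,254.20


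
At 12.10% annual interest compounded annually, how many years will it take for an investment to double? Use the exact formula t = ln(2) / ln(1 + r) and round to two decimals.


Doubling condition: (1 + r)^t = 2
Take ln of both sides: t × ln(1 + r) = ln(2)
t = ln(2) / ln(1 + r)
t = 0.693147 / 0.114221
t = 6.07

t = ln(2) / ln(1 + r) = 6.07 years


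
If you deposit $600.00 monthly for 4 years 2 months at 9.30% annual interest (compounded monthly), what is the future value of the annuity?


Future value of an ordinary annuity: FV = PMT × ((1 + r)^n − 1) / r
Monthly rate r = 0.093/12 = 0.00775, n = 50
FV = $600.00 × ((1 + 0.093/12)^50 − 1) / (0.093/12)
FV = $600.00 × 60.786286
FV = $36,471.77

FV = PMT × ((1+r)^n - 1)/r = $36,471.77


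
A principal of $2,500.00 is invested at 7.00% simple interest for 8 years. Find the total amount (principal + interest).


Total amount formula: A = P(1 + rt) = P + P·r·t
Interest: I = P × r × t = $2,500.00 × 0.07 × 8 = $1,400.00
A = P + I = $2,500.00 + $1,400.00 = $3,900.00

A = P + I = P(1 + rt) = $3,900.00


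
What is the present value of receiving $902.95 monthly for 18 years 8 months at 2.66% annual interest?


Present value of an ordinary annuity: PV = PMT × (1 − (1 + r)^(−n)) / r
Monthly rate r = 0.0266/12 ≈ 0.00221667, n = 224
PV = $902.95 × (1 − (1 + 0.0266/12)^(−224)) / (0.0266/12)
PV = $902.95 × 176.40383744
PV = $159,283.85

PV = PMT × (1-(1+r)^(-n))/r = $159,283.85


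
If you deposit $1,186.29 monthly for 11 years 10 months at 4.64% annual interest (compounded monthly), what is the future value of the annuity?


Future value of an ordinary annuity: FV = PMT × ((1 + r)^n − 1) / r
Monthly rate r = 0.0464/12 ≈ 0.00386667, n = 142
FV = $1,186.29 × ((1 + 0.0464/12)^142 − 1) / (0.0464/12)
FV = $1,186.29 × 188.742306
FV = $223,903.11

FV = PMT × ((1+r)^n - 1)/r = $223,903.11


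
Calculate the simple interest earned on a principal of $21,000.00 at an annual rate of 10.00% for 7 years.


Simple interest formula: I = P × r × t
I = $21,000.00 × 0.1 × 7
I = $14,700.00

I = P × r × t = $14,700.00


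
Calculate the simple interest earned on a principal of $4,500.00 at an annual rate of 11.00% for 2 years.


Simple interest formula: I = P × r × t
I = $4,500.00 × 0.11 × 2
I = $990.00

I = P × r × t = $990.00


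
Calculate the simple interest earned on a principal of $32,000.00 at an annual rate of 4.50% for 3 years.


Simple interest formula: I = P × r × t
I = $32,000.00 × 0.045 × 3
I = $4,320.00

I = P × r × t = $4,320.00


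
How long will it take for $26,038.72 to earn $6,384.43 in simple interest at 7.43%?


Rearrange the simple interest formula for t:
I = P × r × t  ⇒  t = I / (P × r)
t = $6,384.43 / ($26,038.72 × 0.0743)
t = 3.3

t = I/(P×r) = 3.3 years


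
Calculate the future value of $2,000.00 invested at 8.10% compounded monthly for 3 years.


Compound interest formula: A = P(1 + r/n)^(nt)
A = $2,000.00 × (1 + 0.081/12)^(12 × 3)
Growth factor: (1 + 0.081/12)^36 = 1.274028
A = $2,000.00 × 1.274028
A = $2,548.06

A = P(1 + r/n)^(nt) = $2,548.06


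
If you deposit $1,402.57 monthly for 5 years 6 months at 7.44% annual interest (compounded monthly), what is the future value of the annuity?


Future value of an ordinary annuity: FV = PMT × ((1 + r)^n − 1) / r
Monthly rate r = 0.0744/12 = 0.0062, n = 66
FV = $1,402.57 × ((1 + 0.0744/12)^66 − 1) / (0.0744/12)
FV = $1,402.57 × 81.243866
FV = $113,950.21

FV = PMT × ((1+r)^n - 1)/r = $113,950.21


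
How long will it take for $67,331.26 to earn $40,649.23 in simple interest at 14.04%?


Rearrange the simple interest formula for t:
I = P × r × t  ⇒  t = I / (P × r)
t = $40,649.23 / ($67,331.26 × 0.1404)
t = 4.3

t = I/(P×r) = 4.3 years


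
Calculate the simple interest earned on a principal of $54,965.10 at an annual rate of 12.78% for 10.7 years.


Simple interest formula: I = P × r × t
I = $54,965.10 × 0.1278 × 10.7
I = $75,162.58

I = P × r × t = $75,162.58


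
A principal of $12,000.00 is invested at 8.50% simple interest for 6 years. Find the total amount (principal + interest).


Total amount formula: A = P(1 + rt) = P + P·r·t
Interest: I = P × r × t = $12,000.00 × 0.085 × 6 = $6,120.00
A = P + I = $12,000.00 + $6,120.00 = $18,120.00

A = P + I = P(1 + rt) = $18,120.00


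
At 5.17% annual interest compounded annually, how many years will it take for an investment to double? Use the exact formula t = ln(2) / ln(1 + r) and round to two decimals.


Doubling condition: (1 + r)^t = 2
Take ln of both sides: t × ln(1 + r) = ln(2)
t = ln(2) / ln(1 + r)
t = 0.693147 / 0.050408
t = 13.75

t = ln(2) / ln(1 + r) = 13.75 years


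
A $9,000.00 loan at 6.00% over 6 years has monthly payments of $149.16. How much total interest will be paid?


Total paid over the life of the loan = PMT × n.
Total paid = $149.16 × 72 = $10,739.52
Total interest = total paid − principal = $10,739.52 − $9,000.00 = $1,739.52

Total interest = (PMT × n) - PV = $1,739.52


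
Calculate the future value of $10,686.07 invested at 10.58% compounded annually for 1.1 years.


Compound interest formula: A = P(1 + r/n)^(nt)
A = $10,686.07 × (1 + 0.1058/1)^(1 × 1.1)
Growth factor: (1 + 0.1058/1)^1.1 = 1.116977
A = $10,686.07 × 1.116977
A = $11,936.09

A = P(1 + r/n)^(nt) = $11,936.09


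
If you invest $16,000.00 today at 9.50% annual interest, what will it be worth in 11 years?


Future value formula: FV = PV × (1 + r)^t
FV = $16,000.00 × (1 + 0.095)^11
FV = $16,000.00 × 2.7136592
FV = $43,418.55

FV = PV × (1 + r)^t = $43,418.55


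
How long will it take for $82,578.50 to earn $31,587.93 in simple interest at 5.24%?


Rearrange the simple interest formula for t:
I = P × r × t  ⇒  t = I / (P × r)
t = $31,587.93 / ($82,578.50 × 0.0524)
t = 7.3

t = I/(P×r) = 7.3 years


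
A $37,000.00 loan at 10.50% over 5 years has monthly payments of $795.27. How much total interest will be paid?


Total paid over the life of the loan = PMT × n.
Total paid = $795.27 × 60 = $47,716.20
Total interest = total paid − principal = $47,716.20 − $37,000.00 = $10,716.20

Total interest = (PMT × n) - PV = $10,716.20


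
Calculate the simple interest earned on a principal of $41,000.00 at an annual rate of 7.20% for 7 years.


Simple interest formula: I = P × r × t
I = $41,000.00 × 0.072 × 7
I = $20,664.00

I = P × r × t = $20,664.00


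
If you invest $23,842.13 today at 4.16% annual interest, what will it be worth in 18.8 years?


Future value formula: FV = PV × (1 + r)^t
FV = $23,842.13 × (1 + 0.0416)^18.8
FV = $23,842.13 × 2.1516829
FV = $51,300.70

FV = PV × (1 + r)^t = $51,300.70


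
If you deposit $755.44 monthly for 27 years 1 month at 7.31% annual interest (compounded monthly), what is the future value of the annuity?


Future value of an ordinary annuity: FV = PMT × ((1 + r)^n − 1) / r
Monthly rate r = 0.0731/12 ≈ 0.00609167, n = 325
FV = $755.44 × ((1 + 0.0731/12)^325 − 1) / (0.0731/12)
FV = $755.44 × 1017.435121
FV = $768,611.19

FV = PMT × ((1+r)^n - 1)/r = $768,611.19


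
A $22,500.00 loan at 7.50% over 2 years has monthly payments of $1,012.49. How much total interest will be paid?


Total paid over the life of the loan = PMT × n.
Total paid = $1,012.49 × 24 = $24,299.76
Total interest = total paid − principal = $24,299.76 − $22,500.00 = $1,799.76

Total interest = (PMT × n) - PV = $1,799.76


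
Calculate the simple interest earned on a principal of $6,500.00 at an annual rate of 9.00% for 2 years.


Simple interest formula: I = P × r × t
I = $6,500.00 × 0.09 × 2
I = $1,170.00

I = P × r × t = $1,170.00


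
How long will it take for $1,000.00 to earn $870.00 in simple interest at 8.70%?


Rearrange the simple interest formula for t:
I = P × r × t  ⇒  t = I / (P × r)
t = $870.00 / ($1,000.00 × 0.087)
t = 10

t = I/(P×r) = 10 years


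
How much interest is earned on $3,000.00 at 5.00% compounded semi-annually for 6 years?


Compound interest earned = final amount − principal.
A = P(1 + r/n)^(nt) = $3,000.00 × (1 + 0.05/2)^(2 × 6) = $4,034.67
Interest = A − P = $4,034.67 − $3,000.00 = $1,034.67

Interest = A - P = $1,034.67


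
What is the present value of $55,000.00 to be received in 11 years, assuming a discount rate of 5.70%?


Present value formula: PV = FV / (1 + r)^t
PV = $55,000.00 / (1 + 0.057)^11
PV = $55,000.00 / 1.840030
PV = $29,890.82

PV = FV / (1 + r)^t = $29,890.82


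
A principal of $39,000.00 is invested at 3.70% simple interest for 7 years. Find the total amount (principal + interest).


Total amount formula: A = P(1 + rt) = P + P·r·t
Interest: I = P × r × t = $39,000.00 × 0.037 × 7 = $10,101.00
A = P + I = $39,000.00 + $10,101.00 = $49,101.00

A = P + I = P(1 + rt) = $49,101.00


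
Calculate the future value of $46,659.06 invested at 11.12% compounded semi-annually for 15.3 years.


Compound interest formula: A = P(1 + r/n)^(nt)
A = $46,659.06 × (1 + 0.1112/2)^(2 × 15.3)
Growth factor: (1 + 0.1112/2)^30.6 = 5.2369819
A = $46,659.06 × 5.2369819
A = $244,352.65

A = P(1 + r/n)^(nt) = $244,352.65


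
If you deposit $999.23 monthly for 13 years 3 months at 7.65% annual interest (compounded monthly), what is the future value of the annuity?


Future value of an ordinary annuity: FV = PMT × ((1 + r)^n − 1) / r
Monthly rate r = 0.0765/12 = 0.006375, n = 159
FV = $999.23 × ((1 + 0.0765/12)^159 − 1) / (0.0765/12)
FV = $999.23 × 273.995408
FV = $273,784.43

FV = PMT × ((1+r)^n - 1)/r = $273,784.43


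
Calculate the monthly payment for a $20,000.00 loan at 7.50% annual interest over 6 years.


Loan payment formula: PMT = PV × r / (1 − (1 + r)^(−n))
Monthly rate r = 0.075/12 = 0.00625, n = 72 months
Denominator: 1 − (1 + 0.075/12)^(−72) = 0.361478
PMT = $20,000.00 × (0.075/12) / 0.361478
PMT = $345.80 per month

PMT = PV × r / (1-(1+r)^(-n)) = $345.80/month


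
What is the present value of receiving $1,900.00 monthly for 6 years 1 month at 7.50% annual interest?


Present value of an ordinary annuity: PV = PMT × (1 − (1 + r)^(−n)) / r
Monthly rate r = 0.075/12 = 0.00625, n = 73
PV = $1,900.00 × (1 − (1 + 0.075/12)^(−73)) / (0.075/12)
PV = $1,900.00 × 58.471080
PV = $111,095.05

PV = PMT × (1-(1+r)^(-n))/r = $111,095.05


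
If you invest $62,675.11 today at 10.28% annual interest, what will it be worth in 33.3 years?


Future value formula: FV = PV × (1 + r)^t
FV = $62,675.11 × (1 + 0.1028)^33.3
FV = $62,675.11 × 26.010100
FV = $1,630,185.88

FV = PV × (1 + r)^t = $1,630,185.88


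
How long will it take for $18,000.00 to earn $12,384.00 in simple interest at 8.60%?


Rearrange the simple interest formula for t:
I = P × r × t  ⇒  t = I / (P × r)
t = $12,384.00 / ($18,000.00 × 0.086)
t = 8

t = I/(P×r) = 8 years


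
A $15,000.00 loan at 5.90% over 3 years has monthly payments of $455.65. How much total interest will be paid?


Total paid over the life of the loan = PMT × n.
Total paid = $455.65 × 36 = $16,403.40
Total interest = total paid − principal = $16,403.40 − $15,000.00 = $1,403.40

Total interest = (PMT × n) - PV = $1,403.40


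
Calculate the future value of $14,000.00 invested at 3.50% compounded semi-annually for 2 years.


Compound interest formula: A = P(1 + r/n)^(nt)
A = $14,000.00 × (1 + 0.035/2)^(2 × 2)
Growth factor: (1 + 0.035/2)^4 = 1.071859
A = $14,000.00 × 1.071859
A = $15,006.03

A = P(1 + r/n)^(nt) = $15,006.03


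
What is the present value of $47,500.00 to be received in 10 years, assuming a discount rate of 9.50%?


Present value formula: PV = FV / (1 + r)^t
PV = $47,500.00 / (1 + 0.095)^10
PV = $47,500.00 / 2.478228
PV = $19,166.92

PV = FV / (1 + r)^t = $19,166.92


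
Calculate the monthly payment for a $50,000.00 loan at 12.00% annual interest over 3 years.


Loan payment formula: PMT = PV × r / (1 − (1 + r)^(−n))
Monthly rate r = 0.12/12 = 0.01, n = 36 months
Denominator: 1 − (1 + 0.12/12)^(−36) = 0.301075
PMT = $50,000.00 × (0.12/12) / 0.301075
PMT = $1,660.72 per month

PMT = PV × r / (1-(1+r)^(-n)) = $1,660.72/month


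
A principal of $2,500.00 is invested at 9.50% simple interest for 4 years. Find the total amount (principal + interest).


Total amount formula: A = P(1 + rt) = P + P·r·t
Interest: I = P × r × t = $2,500.00 × 0.095 × 4 = $950.00
A = P + I = $2,500.00 + $950.00 = $3,450.00

A = P + I = P(1 + rt) = $3,450.00


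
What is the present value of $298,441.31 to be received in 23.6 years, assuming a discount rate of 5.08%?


Present value formula: PV = FV / (1 + r)^t
PV = $298,441.31 / (1 + 0.0508)^23.6
PV = $298,441.31 / 3.220131
PV = $92,679.87

PV = FV / (1 + r)^t = $92,679.87


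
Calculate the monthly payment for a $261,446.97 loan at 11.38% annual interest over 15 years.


Loan payment formula: PMT = PV × r / (1 − (1 + r)^(−n))
Monthly rate r = 0.1138/12 ≈ 0.00948333, n = 180 months
Denominator: 1 − (1 + 0.1138/12)^(−180) = 0.817126
PMT = $261,446.97 × (0.1138/12) / 0.817126
PMT = $3,034.28 per month

PMT = PV × r / (1-(1+r)^(-n)) = $3,034.28/month


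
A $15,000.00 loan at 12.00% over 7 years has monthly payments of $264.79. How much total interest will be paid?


Total paid over the life of the loan = PMT × n.
Total paid = $264.79 × 84 = $22,242.36
Total interest = total paid − principal = $22,242.36 − $15,000.00 = $7,242.36

Total interest = (PMT × n) - PV = $7,242.36


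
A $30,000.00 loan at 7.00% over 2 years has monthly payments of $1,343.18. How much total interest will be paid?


Total paid over the life of the loan = PMT × n.
Total paid = $1,343.18 × 24 = $32,236.32
Total interest = total paid − principal = $32,236.32 − $30,000.00 = $2,236.32

Total interest = (PMT × n) - PV = $2,236.32


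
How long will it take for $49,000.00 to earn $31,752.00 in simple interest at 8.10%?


Rearrange the simple interest formula for t:
I = P × r × t  ⇒  t = I / (P × r)
t = $31,752.00 / ($49,000.00 × 0.081)
t = 8

t = I/(P×r) = 8 years


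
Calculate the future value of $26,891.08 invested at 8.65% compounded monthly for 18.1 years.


Compound interest formula: A = P(1 + r/n)^(nt)
A = $26,891.08 × (1 + 0.0865/12)^(12 × 18.1)
Growth factor: (1 + 0.0865/12)^217.2 = 4.7589836
A = $26,891.08 × 4.7589836
A = $127,974.21

A = P(1 + r/n)^(nt) = $127,974.21


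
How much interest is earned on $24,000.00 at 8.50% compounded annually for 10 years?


Compound interest earned = final amount − principal.
A = P(1 + r/n)^(nt) = $24,000.00 × (1 + 0.085/1)^(1 × 10) = $54,263.60
Interest = A − P = $54,263.60 − $24,000.00 = $30,263.60

Interest = A - P = $30,263.60


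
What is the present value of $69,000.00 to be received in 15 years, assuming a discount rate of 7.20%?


Present value formula: PV = FV / (1 + r)^t
PV = $69,000.00 / (1 + 0.072)^15
PV = $69,000.00 / 2.837408
PV = $24,317.97

PV = FV / (1 + r)^t = $24,317.97


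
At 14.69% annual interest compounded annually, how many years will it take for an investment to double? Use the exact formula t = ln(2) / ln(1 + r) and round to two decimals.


Doubling condition: (1 + r)^t = 2
Take ln of both sides: t × ln(1 + r) = ln(2)
t = ln(2) / ln(1 + r)
t = 0.693147 / 0.137063
t = 5.06

t = ln(2) / ln(1 + r) = 5.06 years


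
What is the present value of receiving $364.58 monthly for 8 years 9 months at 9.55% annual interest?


Present value of an ordinary annuity: PV = PMT × (1 − (1 + r)^(−n)) / r
Monthly rate r = 0.0955/12 ≈ 0.00795833, n = 105
PV = $364.58 × (1 − (1 + 0.0955/12)^(−105)) / (0.0955/12)
PV = $364.58 × 70.989746
PV = $25,881.44

PV = PMT × (1-(1+r)^(-n))/r = $25,881.44


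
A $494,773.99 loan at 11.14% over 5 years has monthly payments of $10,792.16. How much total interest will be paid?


Total paid over the life of the loan = PMT × n.
Total paid = $10,792.16 × 60 = $647,529.60
Total interest = total paid − principal = $647,529.60 − $494,773.99 = $152,755.61

Total interest = (PMT × n) - PV = $152,755.61


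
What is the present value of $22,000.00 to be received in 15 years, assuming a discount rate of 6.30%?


Present value formula: PV = FV / (1 + r)^t
PV = $22,000.00 / (1 + 0.063)^15
PV = $22,000.00 / 2.500339
PV = $8,798.81

PV = FV / (1 + r)^t = $8,798.81


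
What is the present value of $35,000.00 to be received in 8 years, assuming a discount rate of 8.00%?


Present value formula: PV = FV / (1 + r)^t
PV = $35,000.00 / (1 + 0.08)^8
PV = $35,000.00 / 1.850930
PV = $18,909.41

PV = FV / (1 + r)^t = $18,909.41


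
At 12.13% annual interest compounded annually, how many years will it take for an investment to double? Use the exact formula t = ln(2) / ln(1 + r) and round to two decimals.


Doubling condition: (1 + r)^t = 2
Take ln of both sides: t × ln(1 + r) = ln(2)
t = ln(2) / ln(1 + r)
t = 0.693147 / 0.114489
t = 6.05

t = ln(2) / ln(1 + r) = 6.05 years


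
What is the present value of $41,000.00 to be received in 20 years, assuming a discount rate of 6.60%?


Present value formula: PV = FV / (1 + r)^t
PV = $41,000.00 / (1 + 0.066)^20
PV = $41,000.00 / 3.590410
PV = $11,419.31

PV = FV / (1 + r)^t = $11,419.31


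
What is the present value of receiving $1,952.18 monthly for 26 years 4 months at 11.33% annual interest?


Present value of an ordinary annuity: PV = PMT × (1 − (1 + r)^(−n)) / r
Monthly rate r = 0.1133/12 ≈ 0.00944167, n = 316
PV = $1,952.18 × (1 − (1 + 0.1133/12)^(−316)) / (0.1133/12)
PV = $1,952.18 × 100.477452
PV = $196,150.07

PV = PMT × (1-(1+r)^(-n))/r = $196,150.07


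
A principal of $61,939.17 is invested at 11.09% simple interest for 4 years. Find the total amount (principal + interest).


Total amount formula: A = P(1 + rt) = P + P·r·t
Interest: I = P × r × t = $61,939.17 × 0.1109 × 4 = $27,476.22
A = P + I = $61,939.17 + $27,476.22 = $89,415.39

A = P + I = P(1 + rt) = $89,415.39


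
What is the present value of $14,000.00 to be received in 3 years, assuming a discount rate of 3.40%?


Present value formula: PV = FV / (1 + r)^t
PV = $14,000.00 / (1 + 0.034)^3
PV = $14,000.00 / 1.105507
PV = $12,663.87

PV = FV / (1 + r)^t = $12,663.87


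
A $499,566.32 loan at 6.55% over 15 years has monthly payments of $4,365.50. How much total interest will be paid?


Total paid over the life of the loan = PMT × n.
Total paid = $4,365.50 × 180 = $785,790.00
Total interest = total paid − principal = $785,790.00 − $499,566.32 = $286,223.68

Total interest = (PMT × n) - PV = $286,223.68


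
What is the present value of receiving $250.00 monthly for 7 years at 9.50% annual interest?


Present value of an ordinary annuity: PV = PMT × (1 − (1 + r)^(−n)) / r
Monthly rate r = 0.095/12 ≈ 0.00791667, n = 84
PV = $250.00 × (1 − (1 + 0.095/12)^(−84)) / (0.095/12)
PV = $250.00 × 61.184601
PV = $15,296.15

PV = PMT × (1-(1+r)^(-n))/r = $15,296.15


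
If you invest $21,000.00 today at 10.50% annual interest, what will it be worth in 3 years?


Future value formula: FV = PV × (1 + r)^t
FV = $21,000.00 × (1 + 0.105)^3
FV = $21,000.00 × 1.349233
FV = $28,333.89

FV = PV × (1 + r)^t = $28,333.89


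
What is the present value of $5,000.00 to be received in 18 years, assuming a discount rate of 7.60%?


Present value formula: PV = FV / (1 + r)^t
PV = $5,000.00 / (1 + 0.076)^18
PV = $5,000.00 / 3.737842
PV = $1,337.67

PV = FV / (1 + r)^t = $1,337.67


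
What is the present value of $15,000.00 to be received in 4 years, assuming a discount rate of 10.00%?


Present value formula: PV = FV / (1 + r)^t
PV = $15,000.00 / (1 + 0.1)^4
PV = $15,000.00 / 1.464100
PV = $10,245.20

PV = FV / (1 + r)^t = $10,245.20


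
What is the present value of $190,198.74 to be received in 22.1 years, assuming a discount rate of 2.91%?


Present value formula: PV = FV / (1 + r)^t
PV = $190,198.74 / (1 + 0.0291)^22.1
PV = $190,198.74 / 1.8850049
PV = $100,900.93

PV = FV / (1 + r)^t = $100,900.93


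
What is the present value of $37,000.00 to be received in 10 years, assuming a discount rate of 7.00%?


Present value formula: PV = FV / (1 + r)^t
PV = $37,000.00 / (1 + 0.07)^10
PV = $37,000.00 / 1.9671514
PV = $18,808.92

PV = FV / (1 + r)^t = $18,808.92


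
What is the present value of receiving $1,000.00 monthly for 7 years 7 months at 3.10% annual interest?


Present value of an ordinary annuity: PV = PMT × (1 − (1 + r)^(−n)) / r
Monthly rate r = 0.031/12 ≈ 0.00258333, n = 91
PV = $1,000.00 × (1 − (1 + 0.031/12)^(−91)) / (0.031/12)
PV = $1,000.00 × 81.002078
PV = $81,002.08

PV = PMT × (1-(1+r)^(-n))/r = $81,002.08


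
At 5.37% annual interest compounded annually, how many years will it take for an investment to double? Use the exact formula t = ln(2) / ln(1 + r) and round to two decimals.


Doubling condition: (1 + r)^t = 2
Take ln of both sides: t × ln(1 + r) = ln(2)
t = ln(2) / ln(1 + r)
t = 0.693147 / 0.052308
t = 13.25

t = ln(2) / ln(1 + r) = 13.25 years


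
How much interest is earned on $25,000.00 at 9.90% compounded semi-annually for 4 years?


Compound interest earned = final amount − principal.
A = P(1 + r/n)^(nt) = $25,000.00 × (1 + 0.099/2)^(2 × 4) = $36,795.91
Interest = A − P = $36,795.91 − $25,000.00 = $11,795.91

Interest = A - P = $11,795.91


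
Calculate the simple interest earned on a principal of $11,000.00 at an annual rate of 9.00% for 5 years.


Simple interest formula: I = P × r × t
I = $11,000.00 × 0.09 × 5
I = $4,950.00

I = P × r × t = $4,950.00


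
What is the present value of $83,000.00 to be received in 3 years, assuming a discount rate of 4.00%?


Present value formula: PV = FV / (1 + r)^t
PV = $83,000.00 / (1 + 0.04)^3
PV = $83,000.00 / 1.124864
PV = $73,786.70

PV = FV / (1 + r)^t = $73,786.70


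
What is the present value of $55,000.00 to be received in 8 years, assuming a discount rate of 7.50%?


Present value formula: PV = FV / (1 + r)^t
PV = $55,000.00 / (1 + 0.075)^8
PV = $55,000.00 / 1.783478
PV = $30,838.62

PV = FV / (1 + r)^t = $30,838.62


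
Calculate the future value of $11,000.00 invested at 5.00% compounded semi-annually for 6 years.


Compound interest formula: A = P(1 + r/n)^(nt)
A = $11,000.00 × (1 + 0.05/2)^(2 × 6)
Growth factor: (1 + 0.05/2)^12 = 1.344889
A = $11,000.00 × 1.344889
A = $14,793.78

A = P(1 + r/n)^(nt) = $14,793.78


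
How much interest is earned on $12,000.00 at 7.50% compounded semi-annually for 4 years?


Compound interest earned = final amount − principal.
A = P(1 + r/n)^(nt) = $12,000.00 × (1 + 0.075/2)^(2 × 4) = $16,109.65
Interest = A − P = $16,109.65 − $12,000.00 = $4,109.65

Interest = A - P = $4,109.65


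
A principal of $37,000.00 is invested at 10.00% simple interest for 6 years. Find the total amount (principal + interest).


Total amount formula: A = P(1 + rt) = P + P·r·t
Interest: I = P × r × t = $37,000.00 × 0.1 × 6 = $22,200.00
A = P + I = $37,000.00 + $22,200.00 = $59,200.00

A = P + I = P(1 + rt) = $59,200.00


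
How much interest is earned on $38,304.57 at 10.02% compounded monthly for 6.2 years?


Compound interest earned = final amount − principal.
A = P(1 + r/n)^(nt) = $38,304.57 × (1 + 0.1002/12)^(12 × 6.2) = $71,110.14
Interest = A − P = $71,110.14 − $38,304.57 = $32,805.57

Interest = A - P = $32,805.57


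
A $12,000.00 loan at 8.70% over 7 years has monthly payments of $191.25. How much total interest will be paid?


Total paid over the life of the loan = PMT × n.
Total paid = $191.25 × 84 = $16,065.00
Total interest = total paid − principal = $16,065.00 − $12,000.00 = $4,065.00

Total interest = (PMT × n) - PV = $4,065.00


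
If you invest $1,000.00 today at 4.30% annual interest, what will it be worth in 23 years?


Future value formula: FV = PV × (1 + r)^t
FV = $1,000.00 × (1 + 0.043)^23
FV = $1,000.00 × 2.633534995
FV = $2,633.53

FV = PV × (1 + r)^t = $2,633.53


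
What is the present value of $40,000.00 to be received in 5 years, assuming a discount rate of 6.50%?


Present value formula: PV = FV / (1 + r)^t
PV = $40,000.00 / (1 + 0.065)^5
PV = $40,000.00 / 1.370087
PV = $29,195.23

PV = FV / (1 + r)^t = $29,195.23


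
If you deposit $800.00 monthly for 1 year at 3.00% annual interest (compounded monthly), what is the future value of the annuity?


Future value of an ordinary annuity: FV = PMT × ((1 + r)^n − 1) / r
Monthly rate r = 0.03/12 = 0.0025, n = 12
FV = $800.00 × ((1 + 0.03/12)^12 − 1) / (0.03/12)
FV = $800.00 × 12.166383
FV = $9,733.11

FV = PMT × ((1+r)^n - 1)/r = $9,733.11


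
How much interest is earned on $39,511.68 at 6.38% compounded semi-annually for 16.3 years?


Compound interest earned = final amount − principal.
A = P(1 + r/n)^(nt) = $39,511.68 × (1 + 0.0638/2)^(2 × 16.3) = $109,979.48
Interest = A − P = $109,979.48 − $39,511.68 = $70,467.80

Interest = A - P = $70,467.80


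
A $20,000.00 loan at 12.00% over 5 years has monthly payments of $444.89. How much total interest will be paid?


Total paid over the life of the loan = PMT × n.
Total paid = $444.89 × 60 = $26,693.40
Total interest = total paid − principal = $26,693.40 − $20,000.00 = $6,693.40

Total interest = (PMT × n) - PV = $6,693.40


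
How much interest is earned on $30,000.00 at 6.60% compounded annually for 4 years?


Compound interest earned = final amount − principal.
A = P(1 + r/n)^(nt) = $30,000.00 × (1 + 0.066/1)^(1 × 4) = $38,739.15
Interest = A − P = $38,739.15 − $30,000.00 = $8,739.15

Interest = A - P = $8,739.15


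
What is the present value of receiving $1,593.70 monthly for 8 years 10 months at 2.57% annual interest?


Present value of an ordinary annuity: PV = PMT × (1 − (1 + r)^(−n)) / r
Monthly rate r = 0.0257/12 ≈ 0.00214167, n = 106
PV = $1,593.70 × (1 − (1 + 0.0257/12)^(−106)) / (0.0257/12)
PV = $1,593.70 × 94.738845
PV = $150,985.30

PV = PMT × (1-(1+r)^(-n))/r = $150,985.30


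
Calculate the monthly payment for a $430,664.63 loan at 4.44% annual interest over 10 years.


Loan payment formula: PMT = PV × r / (1 − (1 + r)^(−n))
Monthly rate r = 0.0444/12 = 0.0037, n = 120 months
Denominator: 1 − (1 + 0.0444/12)^(−120) = 0.358009
PMT = $430,664.63 × (0.0444/12) / 0.358009
PMT = $4,450.89 per month

PMT = PV × r / (1-(1+r)^(-n)) = $4,450.89/month


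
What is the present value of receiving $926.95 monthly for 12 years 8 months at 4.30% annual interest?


Present value of an ordinary annuity: PV = PMT × (1 − (1 + r)^(−n)) / r
Monthly rate r = 0.043/12 ≈ 0.00358333, n = 152
PV = $926.95 × (1 − (1 + 0.043/12)^(−152)) / (0.043/12)
PV = $926.95 × 117.041845
PV = $108,491.94

PV = PMT × (1-(1+r)^(-n))/r = $108,491.94


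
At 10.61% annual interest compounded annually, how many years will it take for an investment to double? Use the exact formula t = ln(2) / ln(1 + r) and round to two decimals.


Doubling condition: (1 + r)^t = 2
Take ln of both sides: t × ln(1 + r) = ln(2)
t = ln(2) / ln(1 + r)
t = 0.693147 / 0.100840
t = 6.87

t = ln(2) / ln(1 + r) = 6.87 years


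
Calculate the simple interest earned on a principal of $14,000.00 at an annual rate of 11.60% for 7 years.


Simple interest formula: I = P × r × t
I = $14,000.00 × 0.116 × 7
I = $11,368.00

I = P × r × t = $11,368.00


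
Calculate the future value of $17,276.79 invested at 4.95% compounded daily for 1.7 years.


Compound interest formula: A = P(1 + r/n)^(nt)
A = $17,276.79 × (1 + 0.0495/365)^(365 × 1.7)
Growth factor: (1 + 0.0495/365)^620.5 = 1.087786
A = $17,276.79 × 1.087786
A = $18,793.45

A = P(1 + r/n)^(nt) = $18,793.45


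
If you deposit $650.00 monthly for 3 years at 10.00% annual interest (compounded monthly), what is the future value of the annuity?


Future value of an ordinary annuity: FV = PMT × ((1 + r)^n − 1) / r
Monthly rate r = 0.1/12 ≈ 0.00833333, n = 36
FV = $650.00 × ((1 + 0.1/12)^36 − 1) / (0.1/12)
FV = $650.00 × 41.781821
FV = $27,158.18

FV = PMT × ((1+r)^n - 1)/r = $27,158.18


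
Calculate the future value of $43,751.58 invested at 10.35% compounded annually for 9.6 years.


Compound interest formula: A = P(1 + r/n)^(nt)
A = $43,751.58 × (1 + 0.1035/1)^(1 × 9.6)
Growth factor: (1 + 0.1035/1)^9.6 = 2.574035
A = $43,751.58 × 2.574035
A = $112,618.10

A = P(1 + r/n)^(nt) = $112,618.10


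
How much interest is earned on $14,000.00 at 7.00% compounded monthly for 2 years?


Compound interest earned = final amount − principal.
A = P(1 + r/n)^(nt) = $14,000.00 × (1 + 0.07/12)^(12 × 2) = $16,097.28
Interest = A − P = $16,097.28 − $14,000.00 = $2,097.28

Interest = A - P = $2,097.28


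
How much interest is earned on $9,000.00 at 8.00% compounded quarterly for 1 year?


Compound interest earned = final amount − principal.
A = P(1 + r/n)^(nt) = $9,000.00 × (1 + 0.08/4)^(4 × 1) = $9,741.89
Interest = A − P = $9,741.89 − $9,000.00 = $741.89

Interest = A - P = $741.89


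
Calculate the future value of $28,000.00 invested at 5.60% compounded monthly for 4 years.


Compound interest formula: A = P(1 + r/n)^(nt)
A = $28,000.00 × (1 + 0.056/12)^(12 × 4)
Growth factor: (1 + 0.056/12)^48 = 1.2504193
A = $28,000.00 × 1.2504193
A = $35,011.74

A = P(1 + r/n)^(nt) = $35,011.74


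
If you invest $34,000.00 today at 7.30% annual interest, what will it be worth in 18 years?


Future value formula: FV = PV × (1 + r)^t
FV = $34,000.00 × (1 + 0.073)^18
FV = $34,000.00 × 3.554635
FV = $120,857.59

FV = PV × (1 + r)^t = $120,857.59


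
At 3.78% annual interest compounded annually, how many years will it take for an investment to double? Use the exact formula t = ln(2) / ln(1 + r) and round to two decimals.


Doubling condition: (1 + r)^t = 2
Take ln of both sides: t × ln(1 + r) = ln(2)
t = ln(2) / ln(1 + r)
t = 0.693147 / 0.037103
t = 18.68

t = ln(2) / ln(1 + r) = 18.68 years


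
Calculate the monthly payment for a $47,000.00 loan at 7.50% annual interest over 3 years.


Loan payment formula: PMT = PV × r / (1 − (1 + r)^(−n))
Monthly rate r = 0.075/12 = 0.00625, n = 36 months
Denominator: 1 − (1 + 0.075/12)^(−36) = 0.2009245
PMT = $47,000.00 × (0.075/12) / 0.2009245
PMT = $1,461.99 per month

PMT = PV × r / (1-(1+r)^(-n)) = $1,461.99/month


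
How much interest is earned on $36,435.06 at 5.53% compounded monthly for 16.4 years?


Compound interest earned = final amount − principal.
A = P(1 + r/n)^(nt) = $36,435.06 × (1 + 0.0553/12)^(12 × 16.4) = $90,050.28
Interest = A − P = $90,050.28 − $36,435.06 = $53,615.22

Interest = A - P = $53,615.22


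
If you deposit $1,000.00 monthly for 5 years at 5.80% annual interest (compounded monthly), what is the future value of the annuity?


Future value of an ordinary annuity: FV = PMT × ((1 + r)^n − 1) / r
Monthly rate r = 0.058/12 ≈ 0.00483333, n = 60
FV = $1,000.00 × ((1 + 0.058/12)^60 − 1) / (0.058/12)
FV = $1,000.00 × 69.4125948
FV = $69,412.59

FV = PMT × ((1+r)^n - 1)/r = $69,412.59


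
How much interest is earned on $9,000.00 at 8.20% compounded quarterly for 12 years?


Compound interest earned = final amount − principal.
A = P(1 + r/n)^(nt) = $9,000.00 × (1 + 0.082/4)^(4 × 12) = $23,837.84
Interest = A − P = $23,837.84 − $9,000.00 = $14,837.84

Interest = A - P = $14,837.84


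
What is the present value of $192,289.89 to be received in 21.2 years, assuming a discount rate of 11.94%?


Present value formula: PV = FV / (1 + r)^t
PV = $192,289.89 / (1 + 0.1194)^21.2
PV = $192,289.89 / 10.926685
PV = $17,598.19

PV = FV / (1 + r)^t = $17,598.19


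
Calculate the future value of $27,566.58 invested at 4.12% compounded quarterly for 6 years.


Compound interest formula: A = P(1 + r/n)^(nt)
A = $27,566.58 × (1 + 0.0412/4)^(4 × 6)
Growth factor: (1 + 0.0412/4)^24 = 1.2788172
A = $27,566.58 × 1.2788172
A = $35,252.62

A = P(1 + r/n)^(nt) = $35,252.62


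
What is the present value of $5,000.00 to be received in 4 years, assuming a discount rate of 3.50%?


Present value formula: PV = FV / (1 + r)^t
PV = $5,000.00 / (1 + 0.035)^4
PV = $5,000.00 / 1.147523
PV = $4,357.21

PV = FV / (1 + r)^t = $4,357.21


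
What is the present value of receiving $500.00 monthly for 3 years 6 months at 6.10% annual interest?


Present value of an ordinary annuity: PV = PMT × (1 − (1 + r)^(−n)) / r
Monthly rate r = 0.061/12 ≈ 0.00508333, n = 42
PV = $500.00 × (1 − (1 + 0.061/12)^(−42)) / (0.061/12)
PV = $500.00 × 37.733288
PV = $18,866.64

PV = PMT × (1-(1+r)^(-n))/r = $18,866.64


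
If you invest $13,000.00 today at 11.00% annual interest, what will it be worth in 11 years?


Future value formula: FV = PV × (1 + r)^t
FV = $13,000.00 × (1 + 0.11)^11
FV = $13,000.00 × 3.151757
FV = $40,972.84

FV = PV × (1 + r)^t = $40,972.84


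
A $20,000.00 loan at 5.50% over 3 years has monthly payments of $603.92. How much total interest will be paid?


Total paid over the life of the loan = PMT × n.
Total paid = $603.92 × 36 = $21,741.12
Total interest = total paid − principal = $21,741.12 − $20,000.00 = $1,741.12

Total interest = (PMT × n) - PV = $1,741.12


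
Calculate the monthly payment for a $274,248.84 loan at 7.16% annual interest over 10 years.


Loan payment formula: PMT = PV × r / (1 − (1 + r)^(−n))
Monthly rate r = 0.0716/12 ≈ 0.00596667, n = 120 months
Denominator: 1 − (1 + 0.0716/12)^(−120) = 0.510256
PMT = $274,248.84 × (0.0716/12) / 0.510256
PMT = $3,206.92 per month

PMT = PV × r / (1-(1+r)^(-n)) = $3,206.92/month


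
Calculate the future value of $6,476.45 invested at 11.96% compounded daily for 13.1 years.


Compound interest formula: A = P(1 + r/n)^(nt)
A = $6,476.45 × (1 + 0.1196/365)^(365 × 13.1)
Growth factor: (1 + 0.1196/365)^4781.5 = 4.7898704
A = $6,476.45 × 4.7898704
A = $31,021.36

A = P(1 + r/n)^(nt) = $31,021.36


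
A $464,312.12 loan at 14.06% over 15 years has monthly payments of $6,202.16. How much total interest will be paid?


Total paid over the life of the loan = PMT × n.
Total paid = $6,202.16 × 180 = $1,116,388.80
Total interest = total paid − principal = $1,116,388.80 − $464,312.12 = $652,076.68

Total interest = (PMT × n) - PV = $652,076.68


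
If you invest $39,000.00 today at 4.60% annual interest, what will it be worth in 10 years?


Future value formula: FV = PV × (1 + r)^t
FV = $39,000.00 × (1 + 0.046)^10
FV = $39,000.00 × 1.5678945
FV = $61,147.89

FV = PV × (1 + r)^t = $61,147.89


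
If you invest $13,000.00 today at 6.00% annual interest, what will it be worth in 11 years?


Future value formula: FV = PV × (1 + r)^t
FV = $13,000.00 × (1 + 0.06)^11
FV = $13,000.00 × 1.8982986
FV = $24,677.88

FV = PV × (1 + r)^t = $24,677.88


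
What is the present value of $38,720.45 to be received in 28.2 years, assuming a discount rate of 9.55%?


Present value formula: PV = FV / (1 + r)^t
PV = $38,720.45 / (1 + 0.0955)^28.2
PV = $38,720.45 / 13.093905
PV = $2,957.14

PV = FV / (1 + r)^t = $2,957.14


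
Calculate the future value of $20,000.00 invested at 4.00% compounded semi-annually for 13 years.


Compound interest formula: A = P(1 + r/n)^(nt)
A = $20,000.00 × (1 + 0.04/2)^(2 × 13)
Growth factor: (1 + 0.04/2)^26 = 1.673418
A = $20,000.00 × 1.673418
A = $33,468.36

A = P(1 + r/n)^(nt) = $33,468.36


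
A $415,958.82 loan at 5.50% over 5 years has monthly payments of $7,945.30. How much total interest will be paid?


Total paid over the life of the loan = PMT × n.
Total paid = $7,945.30 × 60 = $476,718.00
Total interest = total paid − principal = $476,718.00 − $415,958.82 = $60,759.18

Total interest = (PMT × n) - PV = $60,759.18


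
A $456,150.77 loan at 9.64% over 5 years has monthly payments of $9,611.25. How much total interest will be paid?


Total paid over the life of the loan = PMT × n.
Total paid = $9,611.25 × 60 = $576,675.00
Total interest = total paid − principal = $576,675.00 − $456,150.77 = $120,524.23

Total interest = (PMT × n) - PV = $120,524.23


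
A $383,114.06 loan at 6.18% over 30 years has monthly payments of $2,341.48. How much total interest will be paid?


Total paid over the life of the loan = PMT × n.
Total paid = $2,341.48 × 360 = $842,932.80
Total interest = total paid − principal = $842,932.80 − $383,114.06 = $459,818.74

Total interest = (PMT × n) - PV = $459,818.74


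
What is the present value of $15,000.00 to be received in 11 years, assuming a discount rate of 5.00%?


Present value formula: PV = FV / (1 + r)^t
PV = $15,000.00 / (1 + 0.05)^11
PV = $15,000.00 / 1.710339
PV = $8,770.19

PV = FV / (1 + r)^t = $8,770.19


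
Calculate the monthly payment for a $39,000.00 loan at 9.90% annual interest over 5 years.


Loan payment formula: PMT = PV × r / (1 − (1 + r)^(−n))
Monthly rate r = 0.099/12 = 0.00825, n = 60 months
Denominator: 1 − (1 + 0.099/12)^(−60) = 0.389190
PMT = $39,000.00 × (0.099/12) / 0.389190
PMT = $826.72 per month

PMT = PV × r / (1-(1+r)^(-n)) = $826.72/month


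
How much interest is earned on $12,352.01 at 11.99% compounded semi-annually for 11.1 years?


Compound interest earned = final amount − principal.
A = P(1 + r/n)^(nt) = $12,352.01 × (1 + 0.1199/2)^(2 × 11.1) = $44,985.55
Interest = A − P = $44,985.55 − $12,352.01 = $32,633.54

Interest = A - P = $32,633.54


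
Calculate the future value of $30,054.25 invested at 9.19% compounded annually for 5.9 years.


Compound interest formula: A = P(1 + r/n)^(nt)
A = $30,054.25 × (1 + 0.0919/1)^(1 × 5.9)
Growth factor: (1 + 0.0919/1)^5.9 = 1.6798825
A = $30,054.25 × 1.6798825
A = $50,487.61

A = P(1 + r/n)^(nt) = $50,487.61


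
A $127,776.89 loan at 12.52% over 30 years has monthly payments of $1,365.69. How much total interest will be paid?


Total paid over the life of the loan = PMT × n.
Total paid = $1,365.69 × 360 = $491,648.40
Total interest = total paid − principal = $491,648.40 − $127,776.89 = $363,871.51

Total interest = (PMT × n) - PV = $363,871.51


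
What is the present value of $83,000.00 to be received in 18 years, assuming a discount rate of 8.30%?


Present value formula: PV = FV / (1 + r)^t
PV = $83,000.00 / (1 + 0.083)^18
PV = $83,000.00 / 4.200609
PV = $19,759.04

PV = FV / (1 + r)^t = $19,759.04


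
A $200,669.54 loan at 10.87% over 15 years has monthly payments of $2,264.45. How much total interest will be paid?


Total paid over the life of the loan = PMT × n.
Total paid = $2,264.45 × 180 = $407,601.00
Total interest = total paid − principal = $407,601.00 − $200,669.54 = $206,931.46

Total interest = (PMT × n) - PV = $206,931.46


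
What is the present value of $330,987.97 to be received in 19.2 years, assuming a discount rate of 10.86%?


Present value formula: PV = FV / (1 + r)^t
PV = $330,987.97 / (1 + 0.1086)^19.2
PV = $330,987.97 / 7.238983
PV = $45,722.99

PV = FV / (1 + r)^t = $45,722.99


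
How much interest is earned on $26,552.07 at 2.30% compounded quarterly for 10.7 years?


Compound interest earned = final amount − principal.
A = P(1 + r/n)^(nt) = $26,552.07 × (1 + 0.023/4)^(4 × 10.7) = $33,936.90
Interest = A − P = $33,936.90 − $26,552.07 = $7,384.83

Interest = A - P = $7,384.83
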